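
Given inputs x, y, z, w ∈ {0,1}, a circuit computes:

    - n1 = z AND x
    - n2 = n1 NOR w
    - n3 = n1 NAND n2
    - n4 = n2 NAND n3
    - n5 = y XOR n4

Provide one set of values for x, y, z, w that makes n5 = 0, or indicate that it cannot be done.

Check with x=1, y=1, z=1, w=0:
n1 = z AND x = 1 AND 1 = 1
n2 = n1 NOR w = 1 NOR 0 = 0
n3 = n1 NAND n2 = 1 NAND 0 = 1
n4 = n2 NAND n3 = 0 NAND 1 = 1
n5 = y XOR n4 = 1 XOR 1 = 0
So n5 = 0 as required.

x=1, y=1, z=1, w=0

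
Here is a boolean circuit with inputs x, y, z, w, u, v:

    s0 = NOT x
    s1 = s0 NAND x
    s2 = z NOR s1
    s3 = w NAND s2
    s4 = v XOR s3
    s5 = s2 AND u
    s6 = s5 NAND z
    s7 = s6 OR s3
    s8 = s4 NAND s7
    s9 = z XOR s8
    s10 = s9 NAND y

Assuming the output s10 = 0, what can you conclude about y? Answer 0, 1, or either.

s10 = s9 NAND y must be 0, so both s9 = 1 and y = 1.
Every assignment with s10 = 0 has y = 1; there are 16 such assignment(s).

1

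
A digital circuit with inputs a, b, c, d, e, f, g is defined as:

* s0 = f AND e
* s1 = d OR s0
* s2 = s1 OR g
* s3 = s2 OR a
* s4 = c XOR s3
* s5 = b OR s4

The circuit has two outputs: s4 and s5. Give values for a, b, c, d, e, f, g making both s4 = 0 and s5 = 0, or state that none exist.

Check with a=0 b=0 c=1 d=1 e=0 f=0 g=1:
s0 = f AND e = 0 AND 0 = 0
s1 = d OR s0 = 1 OR 0 = 1
s2 = s1 OR g = 1 OR 1 = 1
s3 = s2 OR a = 1 OR 0 = 1
s4 = c XOR s3 = 1 XOR 1 = 0
s5 = b OR s4 = 0 OR 0 = 0
So s4 = 0 and s5 = 0.

a=0 b=0 c=1 d=1 e=0 f=0 g=1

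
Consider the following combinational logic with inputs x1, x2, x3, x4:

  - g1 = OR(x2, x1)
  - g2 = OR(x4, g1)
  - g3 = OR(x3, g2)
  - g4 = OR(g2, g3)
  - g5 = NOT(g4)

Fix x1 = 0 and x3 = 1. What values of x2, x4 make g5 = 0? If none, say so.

g5 = NOT(g4) must be 0, so g4 = 1.
g4 = OR(g2, g3) must be 1, so at least one of g2, g3 is 1.
Check with x1 = 0 and x3 = 1 and x2=0, x4=1:
g1 = OR(x2, x1) = OR(0, 0) = 0
g2 = OR(x4, g1) = OR(1, 0) = 1
g3 = OR(x3, g2) = OR(1, 1) = 1
g4 = OR(g2, g3) = OR(1, 1) = 1
g5 = NOT(g4) = NOT 1 = 0
So g5 = 0.

x2=0 x4=1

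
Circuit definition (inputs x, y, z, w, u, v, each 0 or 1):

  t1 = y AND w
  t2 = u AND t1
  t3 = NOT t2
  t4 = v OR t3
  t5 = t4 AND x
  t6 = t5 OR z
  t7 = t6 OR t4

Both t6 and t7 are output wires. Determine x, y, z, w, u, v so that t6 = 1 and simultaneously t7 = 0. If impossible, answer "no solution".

no solution exists

Across all 64 input combinations, none give both t6 = 1 and t7 = 0.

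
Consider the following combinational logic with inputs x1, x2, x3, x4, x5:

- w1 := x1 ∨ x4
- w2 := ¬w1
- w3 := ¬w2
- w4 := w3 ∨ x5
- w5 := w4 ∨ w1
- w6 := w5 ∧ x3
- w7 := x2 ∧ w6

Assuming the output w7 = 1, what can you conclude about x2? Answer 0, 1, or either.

w7 = x2 ∧ w6 must be 1, so both x2 = 1 and w6 = 1.
Every assignment with w7 = 1 has x2 = 1; there are 7 such assignment(s).

1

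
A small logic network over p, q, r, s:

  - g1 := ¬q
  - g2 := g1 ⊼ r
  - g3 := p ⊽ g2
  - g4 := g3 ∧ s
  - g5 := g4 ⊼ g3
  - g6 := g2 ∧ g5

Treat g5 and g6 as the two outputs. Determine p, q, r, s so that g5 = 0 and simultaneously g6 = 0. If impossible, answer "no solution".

Check with p=0, q=0, r=1, s=1:
g1 = ¬q = ¬0 = 1
g2 = g1 ⊼ r = 1 ⊼ 1 = 0
g3 = p ⊽ g2 = 0 ⊽ 0 = 1
g4 = g3 ∧ s = 1 ∧ 1 = 1
g5 = g4 ⊼ g3 = 1 ⊼ 1 = 0
g6 = g2 ∧ g5 = 0 ∧ 0 = 0
So g5 = 0 and g6 = 0.

p=0, q=0, r=1, s=1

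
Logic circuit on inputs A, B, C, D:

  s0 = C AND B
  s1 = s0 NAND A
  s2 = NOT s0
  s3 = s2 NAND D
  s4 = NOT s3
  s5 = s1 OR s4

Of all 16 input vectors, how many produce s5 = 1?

14

s5 = s1 OR s4 must be 1, so at least one of s1, s4 is 1.
Enumerating the 16 input combinations, 14 give s5 = 1 and 2 give s5 = 0.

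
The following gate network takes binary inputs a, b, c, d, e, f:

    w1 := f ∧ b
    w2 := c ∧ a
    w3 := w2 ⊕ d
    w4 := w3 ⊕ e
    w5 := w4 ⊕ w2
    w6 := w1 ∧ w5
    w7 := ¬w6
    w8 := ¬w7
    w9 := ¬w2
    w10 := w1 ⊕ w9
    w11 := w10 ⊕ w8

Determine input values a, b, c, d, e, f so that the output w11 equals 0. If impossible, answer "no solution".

a=1, b=1, c=1, d=1, e=1, f=0

w11 = w10 ⊕ w8 must be 0, so w10 and w8 are equal.
Check with a=1, b=1, c=1, d=1, e=1, f=0:
w1 = f ∧ b = 0 ∧ 1 = 0
w2 = c ∧ a = 1 ∧ 1 = 1
w3 = w2 ⊕ d = 1 ⊕ 1 = 0
w4 = w3 ⊕ e = 0 ⊕ 1 = 1
w5 = w4 ⊕ w2 = 1 ⊕ 1 = 0
w6 = w1 ∧ w5 = 0 ∧ 0 = 0
w7 = ¬w6 = ¬0 = 1
w8 = ¬w7 = ¬1 = 0
w9 = ¬w2 = ¬1 = 0
w10 = w1 ⊕ w9 = 0 ⊕ 0 = 0
w11 = w10 ⊕ w8 = 0 ⊕ 0 = 0
So w11 = 0 as required.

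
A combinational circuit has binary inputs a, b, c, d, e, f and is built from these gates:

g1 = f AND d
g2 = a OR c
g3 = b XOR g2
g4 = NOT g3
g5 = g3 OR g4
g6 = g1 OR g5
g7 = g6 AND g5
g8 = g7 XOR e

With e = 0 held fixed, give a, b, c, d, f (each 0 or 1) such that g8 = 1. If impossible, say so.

a=1, b=1, c=0, d=1, f=0

g8 = g7 XOR e must be 1, so g7 and e differ.
Check with e = 0 and a=1, b=1, c=0, d=1, f=0:
g1 = f AND d = 0 AND 1 = 0
g2 = a OR c = 1 OR 0 = 1
g3 = b XOR g2 = 1 XOR 1 = 0
g4 = NOT g3 = NOT 0 = 1
g5 = g3 OR g4 = 0 OR 1 = 1
g6 = g1 OR g5 = 0 OR 1 = 1
g7 = g6 AND g5 = 1 AND 1 = 1
g8 = g7 XOR e = 1 XOR 0 = 1
So g8 = 1.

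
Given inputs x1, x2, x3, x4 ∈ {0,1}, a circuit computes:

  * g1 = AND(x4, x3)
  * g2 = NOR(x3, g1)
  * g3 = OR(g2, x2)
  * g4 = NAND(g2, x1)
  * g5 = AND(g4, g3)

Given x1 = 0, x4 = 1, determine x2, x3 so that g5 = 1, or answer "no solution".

g5 = AND(g4, g3) must be 1, so both g4 = 1 and g3 = 1.
g4 = NAND(g2, x1) must be 1, so at least one of g2, x1 is 0.
Check with x1 = 0, x4 = 1 and x2=1, x3=0:
g1 = AND(x4, x3) = AND(1, 0) = 0
g2 = NOR(x3, g1) = NOR(0, 0) = 1
g3 = OR(g2, x2) = OR(1, 1) = 1
g4 = NAND(g2, x1) = NAND(1, 0) = 1
g5 = AND(g4, g3) = AND(1, 1) = 1
So g5 = 1.

x2=1, x3=0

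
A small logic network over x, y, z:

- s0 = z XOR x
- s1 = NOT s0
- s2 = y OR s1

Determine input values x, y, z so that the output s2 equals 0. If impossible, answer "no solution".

x=1, y=0, z=0

s2 = y OR s1 must be 0, so both y = 0 and s1 = 0.
s1 = NOT s0 must be 0, so s0 = 1.
s0 = z XOR x must be 1, so z and x differ.
Check with x=1, y=0, z=0:
s0 = z XOR x = 0 XOR 1 = 1
s1 = NOT s0 = NOT 1 = 0
s2 = y OR s1 = 0 OR 0 = 0
So s2 = 0 as required.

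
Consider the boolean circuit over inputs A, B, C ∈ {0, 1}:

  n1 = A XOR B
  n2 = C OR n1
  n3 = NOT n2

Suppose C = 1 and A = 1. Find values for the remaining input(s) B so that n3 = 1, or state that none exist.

With C = 1 and A = 1 fixed, none of the 2 settings of B give n3 = 1.
For example, with B=0:
n1 = A XOR B = 1 XOR 0 = 1
n2 = C OR n1 = 1 OR 1 = 1
n3 = NOT n2 = NOT 1 = 0
giving n3 = 0 ≠ 1.

no solution exists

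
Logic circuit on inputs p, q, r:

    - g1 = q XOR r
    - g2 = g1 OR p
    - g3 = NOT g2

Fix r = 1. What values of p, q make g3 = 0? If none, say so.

Check with r = 1 and p=0, q=0:
g1 = q XOR r = 0 XOR 1 = 1
g2 = g1 OR p = 1 OR 0 = 1
g3 = NOT g2 = NOT 1 = 0
So g3 = 0.

p=0, q=0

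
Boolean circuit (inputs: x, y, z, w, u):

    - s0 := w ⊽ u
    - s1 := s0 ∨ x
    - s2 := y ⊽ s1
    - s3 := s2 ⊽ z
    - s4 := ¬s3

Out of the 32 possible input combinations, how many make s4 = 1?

19

s4 = ¬s3 must be 1, so s3 = 0.
Enumerating the 32 input combinations, 19 give s4 = 1 and 13 give s4 = 0.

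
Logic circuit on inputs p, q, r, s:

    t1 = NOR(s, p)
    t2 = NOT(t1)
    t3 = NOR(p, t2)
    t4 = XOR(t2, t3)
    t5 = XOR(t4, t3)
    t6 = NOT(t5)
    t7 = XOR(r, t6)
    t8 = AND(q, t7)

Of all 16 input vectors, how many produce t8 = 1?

t8 = AND(q, t7) must be 1, so both q = 1 and t7 = 1.
Satisfying assignments:
  p=0, q=1, r=0, s=0
  p=0, q=1, r=1, s=1
  p=1, q=1, r=1, s=0
  p=1, q=1, r=1, s=1

4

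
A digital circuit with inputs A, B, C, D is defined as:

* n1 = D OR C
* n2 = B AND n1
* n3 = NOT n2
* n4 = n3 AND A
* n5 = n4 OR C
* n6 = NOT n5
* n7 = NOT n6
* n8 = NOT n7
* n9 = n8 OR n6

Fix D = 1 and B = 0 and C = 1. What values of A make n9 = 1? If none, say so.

no solution exists

With D = 1 and B = 0 and C = 1 fixed, none of the 2 settings of A give n9 = 1.
For example, with A=0:
n1 = D OR C = 1 OR 1 = 1
n2 = B AND n1 = 0 AND 1 = 0
n3 = NOT n2 = NOT 0 = 1
n4 = n3 AND A = 1 AND 0 = 0
n5 = n4 OR C = 0 OR 1 = 1
n6 = NOT n5 = NOT 1 = 0
n7 = NOT n6 = NOT 0 = 1
n8 = NOT n7 = NOT 1 = 0
n9 = n8 OR n6 = 0 OR 0 = 0
giving n9 = 0 ≠ 1.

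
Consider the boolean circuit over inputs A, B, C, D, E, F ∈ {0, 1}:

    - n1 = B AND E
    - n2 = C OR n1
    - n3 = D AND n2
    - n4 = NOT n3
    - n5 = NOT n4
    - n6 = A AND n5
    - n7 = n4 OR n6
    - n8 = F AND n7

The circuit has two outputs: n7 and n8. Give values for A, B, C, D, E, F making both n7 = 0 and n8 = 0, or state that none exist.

A=0, B=1, C=0, D=1, E=1, F=1

Check with A=0, B=1, C=0, D=1, E=1, F=1:
n1 = B AND E = 1 AND 1 = 1
n2 = C OR n1 = 0 OR 1 = 1
n3 = D AND n2 = 1 AND 1 = 1
n4 = NOT n3 = NOT 1 = 0
n5 = NOT n4 = NOT 0 = 1
n6 = A AND n5 = 0 AND 1 = 0
n7 = n4 OR n6 = 0 OR 0 = 0
n8 = F AND n7 = 1 AND 0 = 0
So n7 = 0 and n8 = 0.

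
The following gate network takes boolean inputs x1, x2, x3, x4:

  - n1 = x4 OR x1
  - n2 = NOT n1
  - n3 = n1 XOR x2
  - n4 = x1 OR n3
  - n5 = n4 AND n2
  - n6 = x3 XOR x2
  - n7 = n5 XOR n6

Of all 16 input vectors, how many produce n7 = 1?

n7 = n5 XOR n6 must be 1, so n5 and n6 differ.
Enumerating the 16 input combinations, 8 give n7 = 1 and 8 give n7 = 0.

8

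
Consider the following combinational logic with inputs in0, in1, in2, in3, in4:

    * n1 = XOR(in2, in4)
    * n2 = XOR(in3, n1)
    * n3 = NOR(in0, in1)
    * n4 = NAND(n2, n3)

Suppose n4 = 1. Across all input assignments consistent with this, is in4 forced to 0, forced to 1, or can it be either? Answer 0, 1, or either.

Both values of in4 occur among assignments with n4 = 1:
  in4=0: in0=0, in1=0, in2=0, in3=0, in4=0
  in4=1: in0=0, in1=0, in2=0, in3=1, in4=1

either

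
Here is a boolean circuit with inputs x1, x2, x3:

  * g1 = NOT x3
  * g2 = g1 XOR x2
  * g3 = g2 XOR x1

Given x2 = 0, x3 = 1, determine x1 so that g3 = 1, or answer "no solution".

Check with x2 = 0, x3 = 1 and x1=1:
g1 = NOT x3 = NOT 1 = 0
g2 = g1 XOR x2 = 0 XOR 0 = 0
g3 = g2 XOR x1 = 0 XOR 1 = 1
So g3 = 1.

x1=1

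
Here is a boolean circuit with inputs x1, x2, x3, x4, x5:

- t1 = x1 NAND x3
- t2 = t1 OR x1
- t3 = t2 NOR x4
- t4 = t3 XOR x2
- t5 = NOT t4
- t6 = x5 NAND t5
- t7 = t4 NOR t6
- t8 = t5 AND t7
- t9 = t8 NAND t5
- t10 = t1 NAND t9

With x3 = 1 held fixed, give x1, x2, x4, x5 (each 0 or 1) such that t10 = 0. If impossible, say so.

x1=0 x2=0 x4=1 x5=0

t10 = t1 NAND t9 must be 0, so both t1 = 1 and t9 = 1.
Check with x3 = 1 and x1=0, x2=0, x4=1, x5=0:
t1 = x1 NAND x3 = 0 NAND 1 = 1
t2 = t1 OR x1 = 1 OR 0 = 1
t3 = t2 NOR x4 = 1 NOR 1 = 0
t4 = t3 XOR x2 = 0 XOR 0 = 0
t5 = NOT t4 = NOT 0 = 1
t6 = x5 NAND t5 = 0 NAND 1 = 1
t7 = t4 NOR t6 = 0 NOR 1 = 0
t8 = t5 AND t7 = 1 AND 0 = 0
t9 = t8 NAND t5 = 0 NAND 1 = 1
t10 = t1 NAND t9 = 1 NAND 1 = 0
So t10 = 0.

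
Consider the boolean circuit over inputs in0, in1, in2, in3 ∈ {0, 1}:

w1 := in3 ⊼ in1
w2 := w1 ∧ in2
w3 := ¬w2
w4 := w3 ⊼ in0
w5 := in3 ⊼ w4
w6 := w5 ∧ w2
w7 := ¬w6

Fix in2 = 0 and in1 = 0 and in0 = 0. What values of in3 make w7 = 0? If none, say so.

no solution exists

With in2 = 0 and in1 = 0 and in0 = 0 fixed, none of the 2 settings of in3 give w7 = 0.
For example, with in3=0:
w1 = in3 ⊼ in1 = 0 ⊼ 0 = 1
w2 = w1 ∧ in2 = 1 ∧ 0 = 0
w3 = ¬w2 = ¬0 = 1
w4 = w3 ⊼ in0 = 1 ⊼ 0 = 1
w5 = in3 ⊼ w4 = 0 ⊼ 1 = 1
w6 = w5 ∧ w2 = 1 ∧ 0 = 0
w7 = ¬w6 = ¬0 = 1
giving w7 = 1 ≠ 0.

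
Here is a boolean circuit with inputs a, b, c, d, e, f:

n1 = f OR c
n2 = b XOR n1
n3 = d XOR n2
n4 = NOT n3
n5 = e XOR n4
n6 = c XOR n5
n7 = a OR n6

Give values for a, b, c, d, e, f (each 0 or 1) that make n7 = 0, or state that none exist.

a=0, b=0, c=1, d=0, e=1, f=0

n7 = a OR n6 must be 0, so both a = 0 and n6 = 0.
n6 = c XOR n5 must be 0, so c and n5 are equal.
Check with a=0, b=0, c=1, d=0, e=1, f=0:
n1 = f OR c = 0 OR 1 = 1
n2 = b XOR n1 = 0 XOR 1 = 1
n3 = d XOR n2 = 0 XOR 1 = 1
n4 = NOT n3 = NOT 1 = 0
n5 = e XOR n4 = 1 XOR 0 = 1
n6 = c XOR n5 = 1 XOR 1 = 0
n7 = a OR n6 = 0 OR 0 = 0
So n7 = 0 as required.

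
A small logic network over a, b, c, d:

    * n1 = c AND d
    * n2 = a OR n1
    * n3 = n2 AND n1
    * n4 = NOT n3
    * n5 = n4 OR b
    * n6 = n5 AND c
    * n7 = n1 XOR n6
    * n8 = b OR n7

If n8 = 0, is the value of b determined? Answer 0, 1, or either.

n8 = b OR n7 must be 0, so both b = 0 and n7 = 0.
Every assignment with n8 = 0 has b = 0; there are 4 such assignment(s).
  a=0, b=0, c=0, d=0
  a=0, b=0, c=0, d=1
  a=1, b=0, c=0, d=0
  a=1, b=0, c=0, d=1

0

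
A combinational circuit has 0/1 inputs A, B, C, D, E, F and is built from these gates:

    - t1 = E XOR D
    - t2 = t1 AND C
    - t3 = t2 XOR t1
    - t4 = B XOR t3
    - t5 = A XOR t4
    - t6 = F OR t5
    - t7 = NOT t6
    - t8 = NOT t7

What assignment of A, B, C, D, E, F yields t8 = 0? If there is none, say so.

A=1, B=1, C=1, D=1, E=1, F=0

t8 = NOT t7 must be 0, so t7 = 1.
t7 = NOT t6 must be 1, so t6 = 0.
Check with A=1, B=1, C=1, D=1, E=1, F=0:
t1 = E XOR D = 1 XOR 1 = 0
t2 = t1 AND C = 0 AND 1 = 0
t3 = t2 XOR t1 = 0 XOR 0 = 0
t4 = B XOR t3 = 1 XOR 0 = 1
t5 = A XOR t4 = 1 XOR 1 = 0
t6 = F OR t5 = 0 OR 0 = 0
t7 = NOT t6 = NOT 0 = 1
t8 = NOT t7 = NOT 1 = 0
So t8 = 0 as required.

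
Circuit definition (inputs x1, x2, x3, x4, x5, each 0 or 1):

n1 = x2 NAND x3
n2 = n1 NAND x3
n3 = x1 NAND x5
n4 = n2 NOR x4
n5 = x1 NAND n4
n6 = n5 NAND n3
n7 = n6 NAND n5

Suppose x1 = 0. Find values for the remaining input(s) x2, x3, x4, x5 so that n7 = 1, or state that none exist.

x2=0, x3=1, x4=0, x5=0

Check with x1 = 0 and x2=0, x3=1, x4=0, x5=0:
n1 = x2 NAND x3 = 0 NAND 1 = 1
n2 = n1 NAND x3 = 1 NAND 1 = 0
n3 = x1 NAND x5 = 0 NAND 0 = 1
n4 = n2 NOR x4 = 0 NOR 0 = 1
n5 = x1 NAND n4 = 0 NAND 1 = 1
n6 = n5 NAND n3 = 1 NAND 1 = 0
n7 = n6 NAND n5 = 0 NAND 1 = 1
So n7 = 1.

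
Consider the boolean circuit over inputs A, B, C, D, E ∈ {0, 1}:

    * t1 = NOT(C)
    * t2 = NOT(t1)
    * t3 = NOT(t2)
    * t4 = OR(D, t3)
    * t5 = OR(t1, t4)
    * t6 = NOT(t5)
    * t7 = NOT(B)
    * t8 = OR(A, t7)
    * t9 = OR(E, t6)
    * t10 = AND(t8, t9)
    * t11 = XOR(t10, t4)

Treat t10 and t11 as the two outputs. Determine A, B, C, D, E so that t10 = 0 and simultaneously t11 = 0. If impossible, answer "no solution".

Check with A=0, B=1, C=1, D=0, E=1:
t1 = NOT(C) = NOT 1 = 0
t2 = NOT(t1) = NOT 0 = 1
t3 = NOT(t2) = NOT 1 = 0
t4 = OR(D, t3) = OR(0, 0) = 0
t5 = OR(t1, t4) = OR(0, 0) = 0
t6 = NOT(t5) = NOT 0 = 1
t7 = NOT(B) = NOT 1 = 0
t8 = OR(A, t7) = OR(0, 0) = 0
t9 = OR(E, t6) = OR(1, 1) = 1
t10 = AND(t8, t9) = AND(0, 1) = 0
t11 = XOR(t10, t4) = XOR(0, 0) = 0
So t10 = 0 and t11 = 0.

A=0, B=1, C=1, D=0, E=1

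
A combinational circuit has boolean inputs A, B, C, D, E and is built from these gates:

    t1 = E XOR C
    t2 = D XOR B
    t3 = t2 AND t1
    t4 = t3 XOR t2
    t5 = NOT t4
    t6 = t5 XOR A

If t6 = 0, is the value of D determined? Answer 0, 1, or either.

either

Both values of D occur among assignments with t6 = 0:
  D=0: A=0, B=1, C=0, D=0, E=0
  D=1: A=0, B=0, C=0, D=1, E=0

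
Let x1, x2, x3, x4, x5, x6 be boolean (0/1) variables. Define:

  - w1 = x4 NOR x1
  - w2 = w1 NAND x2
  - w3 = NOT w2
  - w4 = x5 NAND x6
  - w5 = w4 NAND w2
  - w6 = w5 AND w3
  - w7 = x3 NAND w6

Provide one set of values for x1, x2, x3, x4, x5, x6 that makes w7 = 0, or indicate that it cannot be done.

x1=0, x2=1, x3=1, x4=0, x5=1, x6=0

w7 = x3 NAND w6 must be 0, so both x3 = 1 and w6 = 1.
Check with x1=0, x2=1, x3=1, x4=0, x5=1, x6=0:
w1 = x4 NOR x1 = 0 NOR 0 = 1
w2 = w1 NAND x2 = 1 NAND 1 = 0
w3 = NOT w2 = NOT 0 = 1
w4 = x5 NAND x6 = 1 NAND 0 = 1
w5 = w4 NAND w2 = 1 NAND 0 = 1
w6 = w5 AND w3 = 1 AND 1 = 1
w7 = x3 NAND w6 = 1 NAND 1 = 0
So w7 = 0 as required.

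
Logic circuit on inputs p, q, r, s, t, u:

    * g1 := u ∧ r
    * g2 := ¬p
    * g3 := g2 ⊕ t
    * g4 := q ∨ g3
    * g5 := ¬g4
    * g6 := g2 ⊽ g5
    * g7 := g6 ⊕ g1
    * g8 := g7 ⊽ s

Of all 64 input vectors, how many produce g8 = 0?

46

g8 = g7 ⊽ s must be 0, so at least one of g7, s is 1.
Enumerating the 64 input combinations, 46 give g8 = 0 and 18 give g8 = 1.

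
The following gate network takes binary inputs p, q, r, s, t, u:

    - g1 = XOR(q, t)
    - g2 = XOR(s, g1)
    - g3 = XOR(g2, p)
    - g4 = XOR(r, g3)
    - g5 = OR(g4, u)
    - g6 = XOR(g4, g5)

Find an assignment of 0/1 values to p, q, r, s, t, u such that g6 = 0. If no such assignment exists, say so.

p=0 q=1 r=0 s=0 t=0 u=1

Check with p=0 q=1 r=0 s=0 t=0 u=1:
g1 = XOR(q, t) = XOR(1, 0) = 1
g2 = XOR(s, g1) = XOR(0, 1) = 1
g3 = XOR(g2, p) = XOR(1, 0) = 1
g4 = XOR(r, g3) = XOR(0, 1) = 1
g5 = OR(g4, u) = OR(1, 1) = 1
g6 = XOR(g4, g5) = XOR(1, 1) = 0
So g6 = 0 as required.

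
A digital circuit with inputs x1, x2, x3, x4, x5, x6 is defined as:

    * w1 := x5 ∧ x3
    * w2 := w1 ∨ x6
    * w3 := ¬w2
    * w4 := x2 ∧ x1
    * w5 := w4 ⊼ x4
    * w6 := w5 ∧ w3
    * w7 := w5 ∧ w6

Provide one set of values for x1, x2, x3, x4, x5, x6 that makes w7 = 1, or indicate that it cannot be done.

x1=1 x2=0 x3=0 x4=1 x5=0 x6=0

w7 = w5 ∧ w6 must be 1, so both w5 = 1 and w6 = 1.
w5 = w4 ⊼ x4 must be 1, so at least one of w4, x4 is 0.
w6 = w5 ∧ w3 must be 1, so both w5 = 1 and w3 = 1.
Check with x1=1 x2=0 x3=0 x4=1 x5=0 x6=0:
w1 = x5 ∧ x3 = 0 ∧ 0 = 0
w2 = w1 ∨ x6 = 0 ∨ 0 = 0
w3 = ¬w2 = ¬0 = 1
w4 = x2 ∧ x1 = 0 ∧ 1 = 0
w5 = w4 ⊼ x4 = 0 ⊼ 1 = 1
w6 = w5 ∧ w3 = 1 ∧ 1 = 1
w7 = w5 ∧ w6 = 1 ∧ 1 = 1
So w7 = 1 as required.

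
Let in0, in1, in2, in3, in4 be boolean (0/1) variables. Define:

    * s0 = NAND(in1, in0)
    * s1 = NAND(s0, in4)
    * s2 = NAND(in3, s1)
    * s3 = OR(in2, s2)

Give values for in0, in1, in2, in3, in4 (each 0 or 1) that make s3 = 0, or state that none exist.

s3 = OR(in2, s2) must be 0, so both in2 = 0 and s2 = 0.
Check with in0=0 in1=0 in2=0 in3=1 in4=0:
s0 = NAND(in1, in0) = NAND(0, 0) = 1
s1 = NAND(s0, in4) = NAND(1, 0) = 1
s2 = NAND(in3, s1) = NAND(1, 1) = 0
s3 = OR(in2, s2) = OR(0, 0) = 0
So s3 = 0 as required.

in0=0 in1=0 in2=0 in3=1 in4=0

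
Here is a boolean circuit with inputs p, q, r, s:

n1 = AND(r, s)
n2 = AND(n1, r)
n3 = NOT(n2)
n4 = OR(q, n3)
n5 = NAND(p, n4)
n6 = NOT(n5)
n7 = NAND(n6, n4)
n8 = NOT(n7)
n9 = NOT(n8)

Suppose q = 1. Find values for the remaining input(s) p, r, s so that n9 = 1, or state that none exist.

n9 = NOT(n8) must be 1, so n8 = 0.
Check with q = 1 and p=0, r=1, s=1:
n1 = AND(r, s) = AND(1, 1) = 1
n2 = AND(n1, r) = AND(1, 1) = 1
n3 = NOT(n2) = NOT 1 = 0
n4 = OR(q, n3) = OR(1, 0) = 1
n5 = NAND(p, n4) = NAND(0, 1) = 1
n6 = NOT(n5) = NOT 1 = 0
n7 = NAND(n6, n4) = NAND(0, 1) = 1
n8 = NOT(n7) = NOT 1 = 0
n9 = NOT(n8) = NOT 0 = 1
So n9 = 1.

p=0, r=1, s=1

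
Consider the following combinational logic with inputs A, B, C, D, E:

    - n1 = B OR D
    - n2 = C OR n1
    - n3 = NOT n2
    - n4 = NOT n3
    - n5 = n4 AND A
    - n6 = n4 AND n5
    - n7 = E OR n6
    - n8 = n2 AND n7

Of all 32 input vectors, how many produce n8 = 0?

11

n8 = n2 AND n7 must be 0, so at least one of n2, n7 is 0.
Enumerating the 32 input combinations, 11 give n8 = 0 and 21 give n8 = 1.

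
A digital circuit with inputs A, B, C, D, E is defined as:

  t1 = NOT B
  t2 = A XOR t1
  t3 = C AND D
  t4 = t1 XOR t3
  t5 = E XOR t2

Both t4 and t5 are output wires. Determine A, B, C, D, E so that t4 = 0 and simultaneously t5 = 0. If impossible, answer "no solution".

Check with A=0, B=1, C=1, D=0, E=0:
t1 = NOT B = NOT 1 = 0
t2 = A XOR t1 = 0 XOR 0 = 0
t3 = C AND D = 1 AND 0 = 0
t4 = t1 XOR t3 = 0 XOR 0 = 0
t5 = E XOR t2 = 0 XOR 0 = 0
So t4 = 0 and t5 = 0.

A=0, B=1, C=1, D=0, E=0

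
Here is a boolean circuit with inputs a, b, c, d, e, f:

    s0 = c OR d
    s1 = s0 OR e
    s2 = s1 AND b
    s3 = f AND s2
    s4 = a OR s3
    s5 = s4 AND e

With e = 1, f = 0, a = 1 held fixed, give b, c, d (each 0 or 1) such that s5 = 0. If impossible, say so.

no solution exists

With e = 1, f = 0, a = 1 fixed, none of the 8 settings of b, c, d give s5 = 0.
For example, with b=1, c=0, d=0:
s0 = c OR d = 0 OR 0 = 0
s1 = s0 OR e = 0 OR 1 = 1
s2 = s1 AND b = 1 AND 1 = 1
s3 = f AND s2 = 0 AND 1 = 0
s4 = a OR s3 = 1 OR 0 = 1
s5 = s4 AND e = 1 AND 1 = 1
giving s5 = 1 ≠ 0.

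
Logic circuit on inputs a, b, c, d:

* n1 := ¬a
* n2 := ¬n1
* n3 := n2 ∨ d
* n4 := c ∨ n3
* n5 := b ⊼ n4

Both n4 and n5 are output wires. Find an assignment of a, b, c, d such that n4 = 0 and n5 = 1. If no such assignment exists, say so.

Check with a=0 b=1 c=0 d=0:
n1 = ¬a = ¬0 = 1
n2 = ¬n1 = ¬1 = 0
n3 = n2 ∨ d = 0 ∨ 0 = 0
n4 = c ∨ n3 = 0 ∨ 0 = 0
n5 = b ⊼ n4 = 1 ⊼ 0 = 1
So n4 = 0 and n5 = 1.

a=0 b=1 c=0 d=0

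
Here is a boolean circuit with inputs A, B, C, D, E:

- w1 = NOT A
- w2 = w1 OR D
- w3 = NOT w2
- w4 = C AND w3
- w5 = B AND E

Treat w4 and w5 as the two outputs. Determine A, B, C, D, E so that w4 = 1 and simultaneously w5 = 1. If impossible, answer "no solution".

A=1, B=1, C=1, D=0, E=1

Check with A=1, B=1, C=1, D=0, E=1:
w1 = NOT A = NOT 1 = 0
w2 = w1 OR D = 0 OR 0 = 0
w3 = NOT w2 = NOT 0 = 1
w4 = C AND w3 = 1 AND 1 = 1
w5 = B AND E = 1 AND 1 = 1
So w4 = 1 and w5 = 1.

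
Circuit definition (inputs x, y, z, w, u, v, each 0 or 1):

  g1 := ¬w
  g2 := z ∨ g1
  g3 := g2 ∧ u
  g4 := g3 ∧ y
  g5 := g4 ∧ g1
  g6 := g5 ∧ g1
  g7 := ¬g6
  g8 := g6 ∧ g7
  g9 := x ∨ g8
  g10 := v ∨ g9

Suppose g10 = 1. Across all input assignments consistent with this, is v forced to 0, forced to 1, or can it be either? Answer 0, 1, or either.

Both values of v occur among assignments with g10 = 1:
  v=0: x=1, y=0, z=0, w=0, u=0, v=0
  v=1: x=0, y=0, z=0, w=0, u=0, v=1

either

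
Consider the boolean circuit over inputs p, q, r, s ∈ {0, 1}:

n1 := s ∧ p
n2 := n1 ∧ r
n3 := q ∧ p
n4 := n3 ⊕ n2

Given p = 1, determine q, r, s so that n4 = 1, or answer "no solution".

n4 = n3 ⊕ n2 must be 1, so n3 and n2 differ.
Check with p = 1 and q=1, r=0, s=1:
n1 = s ∧ p = 1 ∧ 1 = 1
n2 = n1 ∧ r = 1 ∧ 0 = 0
n3 = q ∧ p = 1 ∧ 1 = 1
n4 = n3 ⊕ n2 = 1 ⊕ 0 = 1
So n4 = 1.

q=1 r=0 s=1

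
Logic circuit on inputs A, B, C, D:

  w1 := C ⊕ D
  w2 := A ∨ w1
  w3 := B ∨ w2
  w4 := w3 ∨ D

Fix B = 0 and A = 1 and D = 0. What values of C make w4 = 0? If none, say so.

With B = 0 and A = 1 and D = 0 fixed, none of the 2 settings of C give w4 = 0.
For example, with C=1:
w1 = C ⊕ D = 1 ⊕ 0 = 1
w2 = A ∨ w1 = 1 ∨ 1 = 1
w3 = B ∨ w2 = 0 ∨ 1 = 1
w4 = w3 ∨ D = 1 ∨ 0 = 1
giving w4 = 1 ≠ 0.

no solution exists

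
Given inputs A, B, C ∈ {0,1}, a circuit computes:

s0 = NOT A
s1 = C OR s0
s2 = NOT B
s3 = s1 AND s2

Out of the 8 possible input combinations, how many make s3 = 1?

s3 = s1 AND s2 must be 1, so both s1 = 1 and s2 = 1.
s1 = C OR s0 must be 1, so at least one of C, s0 is 1.
Satisfying assignments:
  A=0, B=0, C=0
  A=0, B=0, C=1
  A=1, B=0, C=1

3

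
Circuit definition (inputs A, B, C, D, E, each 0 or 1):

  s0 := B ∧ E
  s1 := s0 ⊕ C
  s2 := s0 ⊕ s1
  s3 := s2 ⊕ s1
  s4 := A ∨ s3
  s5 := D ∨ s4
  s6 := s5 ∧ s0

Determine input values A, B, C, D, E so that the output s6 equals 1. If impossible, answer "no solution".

s6 = s5 ∧ s0 must be 1, so both s5 = 1 and s0 = 1.
Check with A=1, B=1, C=1, D=0, E=1:
s0 = B ∧ E = 1 ∧ 1 = 1
s1 = s0 ⊕ C = 1 ⊕ 1 = 0
s2 = s0 ⊕ s1 = 1 ⊕ 0 = 1
s3 = s2 ⊕ s1 = 1 ⊕ 0 = 1
s4 = A ∨ s3 = 1 ∨ 1 = 1
s5 = D ∨ s4 = 0 ∨ 1 = 1
s6 = s5 ∧ s0 = 1 ∧ 1 = 1
So s6 = 1 as required.

A=1, B=1, C=1, D=0, E=1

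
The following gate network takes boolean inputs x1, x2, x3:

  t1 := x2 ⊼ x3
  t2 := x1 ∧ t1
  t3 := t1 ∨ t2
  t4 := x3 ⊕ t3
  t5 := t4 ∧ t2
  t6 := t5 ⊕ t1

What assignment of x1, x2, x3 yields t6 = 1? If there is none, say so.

x1=0 x2=0 x3=1

t6 = t5 ⊕ t1 must be 1, so t5 and t1 differ.
Check with x1=0 x2=0 x3=1:
t1 = x2 ⊼ x3 = 0 ⊼ 1 = 1
t2 = x1 ∧ t1 = 0 ∧ 1 = 0
t3 = t1 ∨ t2 = 1 ∨ 0 = 1
t4 = x3 ⊕ t3 = 1 ⊕ 1 = 0
t5 = t4 ∧ t2 = 0 ∧ 0 = 0
t6 = t5 ⊕ t1 = 0 ⊕ 1 = 1
So t6 = 1 as required.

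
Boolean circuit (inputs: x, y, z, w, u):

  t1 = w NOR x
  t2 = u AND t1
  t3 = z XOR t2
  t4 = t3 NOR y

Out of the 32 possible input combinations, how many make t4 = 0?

t4 = t3 NOR y must be 0, so at least one of t3, y is 1.
Enumerating the 32 input combinations, 24 give t4 = 0 and 8 give t4 = 1.

24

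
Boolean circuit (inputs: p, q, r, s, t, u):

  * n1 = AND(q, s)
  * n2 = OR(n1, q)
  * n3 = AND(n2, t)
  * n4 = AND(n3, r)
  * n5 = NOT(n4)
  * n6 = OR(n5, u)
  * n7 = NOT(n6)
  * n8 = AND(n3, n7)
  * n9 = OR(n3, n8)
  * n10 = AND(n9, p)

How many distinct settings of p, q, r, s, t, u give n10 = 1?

n10 = AND(n9, p) must be 1, so both n9 = 1 and p = 1.
n9 = OR(n3, n8) must be 1, so at least one of n3, n8 is 1.
Enumerating the 64 input combinations, 8 give n10 = 1 and 56 give n10 = 0.

8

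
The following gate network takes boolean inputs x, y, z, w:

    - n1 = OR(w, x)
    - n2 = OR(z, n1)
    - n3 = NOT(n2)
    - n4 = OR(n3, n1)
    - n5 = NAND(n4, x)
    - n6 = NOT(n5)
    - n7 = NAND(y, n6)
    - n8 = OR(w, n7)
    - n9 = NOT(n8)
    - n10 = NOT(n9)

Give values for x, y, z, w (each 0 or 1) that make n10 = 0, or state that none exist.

x=1, y=1, z=0, w=0

n10 = NOT(n9) must be 0, so n9 = 1.
n9 = NOT(n8) must be 1, so n8 = 0.
Check with x=1, y=1, z=0, w=0:
n1 = OR(w, x) = OR(0, 1) = 1
n2 = OR(z, n1) = OR(0, 1) = 1
n3 = NOT(n2) = NOT 1 = 0
n4 = OR(n3, n1) = OR(0, 1) = 1
n5 = NAND(n4, x) = NAND(1, 1) = 0
n6 = NOT(n5) = NOT 0 = 1
n7 = NAND(y, n6) = NAND(1, 1) = 0
n8 = OR(w, n7) = OR(0, 0) = 0
n9 = NOT(n8) = NOT 0 = 1
n10 = NOT(n9) = NOT 1 = 0
So n10 = 0 as required.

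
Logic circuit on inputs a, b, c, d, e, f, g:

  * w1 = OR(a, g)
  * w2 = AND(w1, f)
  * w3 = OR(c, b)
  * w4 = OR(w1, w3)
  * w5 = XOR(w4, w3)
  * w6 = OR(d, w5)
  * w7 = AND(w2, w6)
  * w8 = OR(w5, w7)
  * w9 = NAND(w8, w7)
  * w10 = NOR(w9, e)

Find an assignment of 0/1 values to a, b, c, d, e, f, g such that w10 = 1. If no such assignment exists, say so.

w10 = NOR(w9, e) must be 1, so both w9 = 0 and e = 0.
w9 = NAND(w8, w7) must be 0, so both w8 = 1 and w7 = 1.
w8 = OR(w5, w7) must be 1, so at least one of w5, w7 is 1.
Check with a=0 b=0 c=0 d=1 e=0 f=1 g=1:
w1 = OR(a, g) = OR(0, 1) = 1
w2 = AND(w1, f) = AND(1, 1) = 1
w3 = OR(c, b) = OR(0, 0) = 0
w4 = OR(w1, w3) = OR(1, 0) = 1
w5 = XOR(w4, w3) = XOR(1, 0) = 1
w6 = OR(d, w5) = OR(1, 1) = 1
w7 = AND(w2, w6) = AND(1, 1) = 1
w8 = OR(w5, w7) = OR(1, 1) = 1
w9 = NAND(w8, w7) = NAND(1, 1) = 0
w10 = NOR(w9, e) = NOR(0, 0) = 1
So w10 = 1 as required.

a=0 b=0 c=0 d=1 e=0 f=1 g=1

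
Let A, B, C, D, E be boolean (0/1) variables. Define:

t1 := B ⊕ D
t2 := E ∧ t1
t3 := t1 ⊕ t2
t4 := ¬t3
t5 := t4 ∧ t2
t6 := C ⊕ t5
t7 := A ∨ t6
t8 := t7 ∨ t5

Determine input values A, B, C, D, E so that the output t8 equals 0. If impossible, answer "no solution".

t8 = t7 ∨ t5 must be 0, so both t7 = 0 and t5 = 0.
t7 = A ∨ t6 must be 0, so both A = 0 and t6 = 0.
Check with A=0, B=1, C=0, D=0, E=0:
t1 = B ⊕ D = 1 ⊕ 0 = 1
t2 = E ∧ t1 = 0 ∧ 1 = 0
t3 = t1 ⊕ t2 = 1 ⊕ 0 = 1
t4 = ¬t3 = ¬1 = 0
t5 = t4 ∧ t2 = 0 ∧ 0 = 0
t6 = C ⊕ t5 = 0 ⊕ 0 = 0
t7 = A ∨ t6 = 0 ∨ 0 = 0
t8 = t7 ∨ t5 = 0 ∨ 0 = 0
So t8 = 0 as required.

A=0, B=1, C=0, D=0, E=0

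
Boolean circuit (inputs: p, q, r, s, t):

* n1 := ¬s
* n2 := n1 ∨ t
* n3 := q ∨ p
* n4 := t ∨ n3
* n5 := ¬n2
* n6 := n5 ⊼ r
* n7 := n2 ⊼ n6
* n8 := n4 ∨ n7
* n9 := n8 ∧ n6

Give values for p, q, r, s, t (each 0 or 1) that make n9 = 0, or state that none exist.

Check with p=0 q=0 r=0 s=0 t=0:
n1 = ¬s = ¬0 = 1
n2 = n1 ∨ t = 1 ∨ 0 = 1
n3 = q ∨ p = 0 ∨ 0 = 0
n4 = t ∨ n3 = 0 ∨ 0 = 0
n5 = ¬n2 = ¬1 = 0
n6 = n5 ⊼ r = 0 ⊼ 0 = 1
n7 = n2 ⊼ n6 = 1 ⊼ 1 = 0
n8 = n4 ∨ n7 = 0 ∨ 0 = 0
n9 = n8 ∧ n6 = 0 ∧ 1 = 0
So n9 = 0 as required.

p=0 q=0 r=0 s=0 t=0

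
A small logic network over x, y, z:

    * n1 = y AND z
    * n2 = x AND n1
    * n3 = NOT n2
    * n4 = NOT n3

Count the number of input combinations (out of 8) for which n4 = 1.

1

n4 = NOT n3 must be 1, so n3 = 0.
n3 = NOT n2 must be 0, so n2 = 1.
n2 = x AND n1 must be 1, so both x = 1 and n1 = 1.
Satisfying assignments:
  x=1, y=1, z=1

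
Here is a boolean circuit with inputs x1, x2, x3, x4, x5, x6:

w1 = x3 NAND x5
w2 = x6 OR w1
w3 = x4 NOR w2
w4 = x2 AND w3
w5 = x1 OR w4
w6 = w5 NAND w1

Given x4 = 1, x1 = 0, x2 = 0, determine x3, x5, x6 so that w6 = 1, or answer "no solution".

x3=1, x5=0, x6=0

w6 = w5 NAND w1 must be 1, so at least one of w5, w1 is 0.
Check with x4 = 1, x1 = 0, x2 = 0 and x3=1, x5=0, x6=0:
w1 = x3 NAND x5 = 1 NAND 0 = 1
w2 = x6 OR w1 = 0 OR 1 = 1
w3 = x4 NOR w2 = 1 NOR 1 = 0
w4 = x2 AND w3 = 0 AND 0 = 0
w5 = x1 OR w4 = 0 OR 0 = 0
w6 = w5 NAND w1 = 0 NAND 1 = 1
So w6 = 1.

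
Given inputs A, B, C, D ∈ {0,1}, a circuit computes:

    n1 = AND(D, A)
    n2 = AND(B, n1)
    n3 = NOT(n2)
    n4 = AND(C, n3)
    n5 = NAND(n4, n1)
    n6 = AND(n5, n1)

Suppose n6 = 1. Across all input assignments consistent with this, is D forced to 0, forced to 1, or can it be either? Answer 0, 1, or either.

1

n6 = AND(n5, n1) must be 1, so both n5 = 1 and n1 = 1.
n5 = NAND(n4, n1) must be 1, so at least one of n4, n1 is 0.
Every assignment with n6 = 1 has D = 1; there are 3 such assignment(s).
  A=1, B=0, C=0, D=1
  A=1, B=1, C=0, D=1
  A=1, B=1, C=1, D=1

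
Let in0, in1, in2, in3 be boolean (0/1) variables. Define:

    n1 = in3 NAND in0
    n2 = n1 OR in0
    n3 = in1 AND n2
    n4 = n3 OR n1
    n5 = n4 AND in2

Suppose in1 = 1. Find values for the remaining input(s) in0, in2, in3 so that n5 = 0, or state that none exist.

in0=1 in2=0 in3=0

Check with in1 = 1 and in0=1, in2=0, in3=0:
n1 = in3 NAND in0 = 0 NAND 1 = 1
n2 = n1 OR in0 = 1 OR 1 = 1
n3 = in1 AND n2 = 1 AND 1 = 1
n4 = n3 OR n1 = 1 OR 1 = 1
n5 = n4 AND in2 = 1 AND 0 = 0
So n5 = 0.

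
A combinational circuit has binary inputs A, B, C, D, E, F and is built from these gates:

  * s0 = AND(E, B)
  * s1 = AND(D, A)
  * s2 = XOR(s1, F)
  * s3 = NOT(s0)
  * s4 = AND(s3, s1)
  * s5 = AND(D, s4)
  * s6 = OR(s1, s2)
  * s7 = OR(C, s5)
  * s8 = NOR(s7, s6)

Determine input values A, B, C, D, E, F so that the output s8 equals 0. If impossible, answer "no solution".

s8 = NOR(s7, s6) must be 0, so at least one of s7, s6 is 1.
Check with A=1, B=0, C=1, D=0, E=0, F=0:
s0 = AND(E, B) = AND(0, 0) = 0
s1 = AND(D, A) = AND(0, 1) = 0
s2 = XOR(s1, F) = XOR(0, 0) = 0
s3 = NOT(s0) = NOT 0 = 1
s4 = AND(s3, s1) = AND(1, 0) = 0
s5 = AND(D, s4) = AND(0, 0) = 0
s6 = OR(s1, s2) = OR(0, 0) = 0
s7 = OR(C, s5) = OR(1, 0) = 1
s8 = NOR(s7, s6) = NOR(1, 0) = 0
So s8 = 0 as required.

A=1, B=0, C=1, D=0, E=0, F=0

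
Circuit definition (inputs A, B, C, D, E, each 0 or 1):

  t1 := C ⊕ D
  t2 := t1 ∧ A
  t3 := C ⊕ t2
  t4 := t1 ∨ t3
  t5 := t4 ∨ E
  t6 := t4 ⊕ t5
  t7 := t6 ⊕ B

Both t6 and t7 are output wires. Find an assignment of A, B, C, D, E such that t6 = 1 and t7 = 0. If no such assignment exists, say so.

Check with A=1 B=1 C=0 D=0 E=1:
t1 = C ⊕ D = 0 ⊕ 0 = 0
t2 = t1 ∧ A = 0 ∧ 1 = 0
t3 = C ⊕ t2 = 0 ⊕ 0 = 0
t4 = t1 ∨ t3 = 0 ∨ 0 = 0
t5 = t4 ∨ E = 0 ∨ 1 = 1
t6 = t4 ⊕ t5 = 0 ⊕ 1 = 1
t7 = t6 ⊕ B = 1 ⊕ 1 = 0
So t6 = 1 and t7 = 0.

A=1 B=1 C=0 D=0 E=1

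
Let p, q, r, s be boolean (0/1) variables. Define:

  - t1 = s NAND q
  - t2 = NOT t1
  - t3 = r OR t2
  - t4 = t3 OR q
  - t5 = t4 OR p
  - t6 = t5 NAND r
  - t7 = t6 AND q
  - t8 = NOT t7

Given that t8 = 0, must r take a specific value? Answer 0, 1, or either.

t8 = NOT t7 must be 0, so t7 = 1.
Every assignment with t8 = 0 has r = 0; there are 4 such assignment(s).
  p=0, q=1, r=0, s=0
  p=0, q=1, r=0, s=1
  p=1, q=1, r=0, s=0
  p=1, q=1, r=0, s=1

0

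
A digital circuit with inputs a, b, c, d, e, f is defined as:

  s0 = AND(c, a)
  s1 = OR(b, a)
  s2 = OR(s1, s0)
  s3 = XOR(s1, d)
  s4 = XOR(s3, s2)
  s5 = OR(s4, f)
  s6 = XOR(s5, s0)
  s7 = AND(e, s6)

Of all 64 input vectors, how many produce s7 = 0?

44

s7 = AND(e, s6) must be 0, so at least one of e, s6 is 0.
Enumerating the 64 input combinations, 44 give s7 = 0 and 20 give s7 = 1.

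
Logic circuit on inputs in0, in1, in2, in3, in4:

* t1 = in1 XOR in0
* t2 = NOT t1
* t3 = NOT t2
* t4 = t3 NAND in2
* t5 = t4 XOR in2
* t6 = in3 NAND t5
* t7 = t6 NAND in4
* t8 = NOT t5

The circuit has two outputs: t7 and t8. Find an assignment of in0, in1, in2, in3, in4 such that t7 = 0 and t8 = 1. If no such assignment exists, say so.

Check with in0=0 in1=0 in2=1 in3=1 in4=1:
t1 = in1 XOR in0 = 0 XOR 0 = 0
t2 = NOT t1 = NOT 0 = 1
t3 = NOT t2 = NOT 1 = 0
t4 = t3 NAND in2 = 0 NAND 1 = 1
t5 = t4 XOR in2 = 1 XOR 1 = 0
t6 = in3 NAND t5 = 1 NAND 0 = 1
t7 = t6 NAND in4 = 1 NAND 1 = 0
t8 = NOT t5 = NOT 0 = 1
So t7 = 0 and t8 = 1.

in0=0 in1=0 in2=1 in3=1 in4=1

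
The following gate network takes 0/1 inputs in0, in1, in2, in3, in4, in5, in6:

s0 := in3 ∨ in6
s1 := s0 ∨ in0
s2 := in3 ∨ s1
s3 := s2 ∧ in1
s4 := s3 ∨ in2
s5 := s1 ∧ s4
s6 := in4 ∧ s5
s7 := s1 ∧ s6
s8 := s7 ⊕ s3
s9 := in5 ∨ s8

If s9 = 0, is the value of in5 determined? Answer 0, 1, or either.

0

s9 = in5 ∨ s8 must be 0, so both in5 = 0 and s8 = 0.
Every assignment with s9 = 0 has in5 = 0; there are 43 such assignment(s).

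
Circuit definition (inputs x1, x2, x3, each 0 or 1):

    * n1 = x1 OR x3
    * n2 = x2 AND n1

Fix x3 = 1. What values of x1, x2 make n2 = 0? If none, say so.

x1=1, x2=0

Check with x3 = 1 and x1=1, x2=0:
n1 = x1 OR x3 = 1 OR 1 = 1
n2 = x2 AND n1 = 0 AND 1 = 0
So n2 = 0.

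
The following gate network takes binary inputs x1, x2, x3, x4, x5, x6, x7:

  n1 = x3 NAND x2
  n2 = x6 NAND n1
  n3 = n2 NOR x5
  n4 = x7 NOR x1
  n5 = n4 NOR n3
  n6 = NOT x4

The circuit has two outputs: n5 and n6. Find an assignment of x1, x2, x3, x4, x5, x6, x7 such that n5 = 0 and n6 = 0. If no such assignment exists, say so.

x1=0, x2=1, x3=1, x4=1, x5=1, x6=1, x7=0

Check with x1=0, x2=1, x3=1, x4=1, x5=1, x6=1, x7=0:
n1 = x3 NAND x2 = 1 NAND 1 = 0
n2 = x6 NAND n1 = 1 NAND 0 = 1
n3 = n2 NOR x5 = 1 NOR 1 = 0
n4 = x7 NOR x1 = 0 NOR 0 = 1
n5 = n4 NOR n3 = 1 NOR 0 = 0
n6 = NOT x4 = NOT 1 = 0
So n5 = 0 and n6 = 0.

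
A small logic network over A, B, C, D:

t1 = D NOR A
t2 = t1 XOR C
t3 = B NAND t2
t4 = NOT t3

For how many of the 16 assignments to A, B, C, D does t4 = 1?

t4 = NOT t3 must be 1, so t3 = 0.
t3 = B NAND t2 must be 0, so both B = 1 and t2 = 1.
Enumerating the 16 input combinations, 4 give t4 = 1 and 12 give t4 = 0.

4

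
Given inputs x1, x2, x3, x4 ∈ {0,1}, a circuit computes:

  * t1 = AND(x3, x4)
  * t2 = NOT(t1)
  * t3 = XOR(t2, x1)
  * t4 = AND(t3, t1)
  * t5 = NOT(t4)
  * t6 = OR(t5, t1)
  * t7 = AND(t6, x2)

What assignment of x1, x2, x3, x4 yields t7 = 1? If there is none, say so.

t7 = AND(t6, x2) must be 1, so both t6 = 1 and x2 = 1.
t6 = OR(t5, t1) must be 1, so at least one of t5, t1 is 1.
Check with x1=0 x2=1 x3=0 x4=0:
t1 = AND(x3, x4) = AND(0, 0) = 0
t2 = NOT(t1) = NOT 0 = 1
t3 = XOR(t2, x1) = XOR(1, 0) = 1
t4 = AND(t3, t1) = AND(1, 0) = 0
t5 = NOT(t4) = NOT 0 = 1
t6 = OR(t5, t1) = OR(1, 0) = 1
t7 = AND(t6, x2) = AND(1, 1) = 1
So t7 = 1 as required.

x1=0 x2=1 x3=0 x4=0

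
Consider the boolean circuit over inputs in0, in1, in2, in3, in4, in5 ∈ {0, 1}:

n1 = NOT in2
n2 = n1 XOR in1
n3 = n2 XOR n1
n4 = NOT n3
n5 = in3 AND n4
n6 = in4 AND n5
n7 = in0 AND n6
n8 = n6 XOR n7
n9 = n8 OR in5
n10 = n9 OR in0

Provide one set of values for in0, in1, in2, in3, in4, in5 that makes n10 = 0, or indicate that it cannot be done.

n10 = n9 OR in0 must be 0, so both n9 = 0 and in0 = 0.
Check with in0=0, in1=0, in2=1, in3=0, in4=1, in5=0:
n1 = NOT in2 = NOT 1 = 0
n2 = n1 XOR in1 = 0 XOR 0 = 0
n3 = n2 XOR n1 = 0 XOR 0 = 0
n4 = NOT n3 = NOT 0 = 1
n5 = in3 AND n4 = 0 AND 1 = 0
n6 = in4 AND n5 = 1 AND 0 = 0
n7 = in0 AND n6 = 0 AND 0 = 0
n8 = n6 XOR n7 = 0 XOR 0 = 0
n9 = n8 OR in5 = 0 OR 0 = 0
n10 = n9 OR in0 = 0 OR 0 = 0
So n10 = 0 as required.

in0=0, in1=0, in2=1, in3=0, in4=1, in5=0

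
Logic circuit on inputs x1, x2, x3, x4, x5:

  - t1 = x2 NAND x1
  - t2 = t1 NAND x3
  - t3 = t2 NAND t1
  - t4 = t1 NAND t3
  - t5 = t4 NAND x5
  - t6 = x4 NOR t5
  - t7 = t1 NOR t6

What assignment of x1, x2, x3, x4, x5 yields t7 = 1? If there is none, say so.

Check with x1=1, x2=1, x3=0, x4=1, x5=0:
t1 = x2 NAND x1 = 1 NAND 1 = 0
t2 = t1 NAND x3 = 0 NAND 0 = 1
t3 = t2 NAND t1 = 1 NAND 0 = 1
t4 = t1 NAND t3 = 0 NAND 1 = 1
t5 = t4 NAND x5 = 1 NAND 0 = 1
t6 = x4 NOR t5 = 1 NOR 1 = 0
t7 = t1 NOR t6 = 0 NOR 0 = 1
So t7 = 1 as required.

x1=1, x2=1, x3=0, x4=1, x5=0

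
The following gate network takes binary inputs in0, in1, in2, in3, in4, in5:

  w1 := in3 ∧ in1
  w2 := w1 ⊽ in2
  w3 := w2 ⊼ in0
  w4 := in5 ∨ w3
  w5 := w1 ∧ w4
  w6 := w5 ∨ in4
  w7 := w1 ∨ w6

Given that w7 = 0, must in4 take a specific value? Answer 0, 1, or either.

w7 = w1 ∨ w6 must be 0, so both w1 = 0 and w6 = 0.
Every assignment with w7 = 0 has in4 = 0; there are 24 such assignment(s).

0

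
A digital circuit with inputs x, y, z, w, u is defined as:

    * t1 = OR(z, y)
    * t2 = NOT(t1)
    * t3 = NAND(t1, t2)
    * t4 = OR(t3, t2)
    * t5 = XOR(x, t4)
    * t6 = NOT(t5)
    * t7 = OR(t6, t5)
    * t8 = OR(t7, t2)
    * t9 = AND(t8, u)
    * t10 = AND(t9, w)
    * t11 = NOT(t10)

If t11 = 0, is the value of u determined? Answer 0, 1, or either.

t11 = NOT(t10) must be 0, so t10 = 1.
t10 = AND(t9, w) must be 1, so both t9 = 1 and w = 1.
Every assignment with t11 = 0 has u = 1; there are 8 such assignment(s).

1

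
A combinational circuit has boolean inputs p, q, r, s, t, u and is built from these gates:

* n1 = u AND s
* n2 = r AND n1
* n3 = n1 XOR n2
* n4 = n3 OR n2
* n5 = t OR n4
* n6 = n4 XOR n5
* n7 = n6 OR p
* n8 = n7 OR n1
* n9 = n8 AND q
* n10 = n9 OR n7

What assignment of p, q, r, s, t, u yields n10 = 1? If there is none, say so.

n10 = n9 OR n7 must be 1, so at least one of n9, n7 is 1.
Check with p=0 q=1 r=1 s=1 t=1 u=1:
n1 = u AND s = 1 AND 1 = 1
n2 = r AND n1 = 1 AND 1 = 1
n3 = n1 XOR n2 = 1 XOR 1 = 0
n4 = n3 OR n2 = 0 OR 1 = 1
n5 = t OR n4 = 1 OR 1 = 1
n6 = n4 XOR n5 = 1 XOR 1 = 0
n7 = n6 OR p = 0 OR 0 = 0
n8 = n7 OR n1 = 0 OR 1 = 1
n9 = n8 AND q = 1 AND 1 = 1
n10 = n9 OR n7 = 1 OR 0 = 1
So n10 = 1 as required.

p=0 q=1 r=1 s=1 t=1 u=1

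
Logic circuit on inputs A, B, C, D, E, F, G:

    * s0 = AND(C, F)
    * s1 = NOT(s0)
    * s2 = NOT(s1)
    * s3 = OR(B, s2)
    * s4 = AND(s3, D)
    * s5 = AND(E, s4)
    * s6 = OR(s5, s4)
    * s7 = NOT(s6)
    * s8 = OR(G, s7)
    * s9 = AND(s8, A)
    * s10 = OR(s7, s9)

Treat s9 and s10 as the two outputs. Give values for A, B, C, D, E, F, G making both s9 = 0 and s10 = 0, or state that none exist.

Check with A=0 B=1 C=0 D=1 E=1 F=1 G=0:
s0 = AND(C, F) = AND(0, 1) = 0
s1 = NOT(s0) = NOT 0 = 1
s2 = NOT(s1) = NOT 1 = 0
s3 = OR(B, s2) = OR(1, 0) = 1
s4 = AND(s3, D) = AND(1, 1) = 1
s5 = AND(E, s4) = AND(1, 1) = 1
s6 = OR(s5, s4) = OR(1, 1) = 1
s7 = NOT(s6) = NOT 1 = 0
s8 = OR(G, s7) = OR(0, 0) = 0
s9 = AND(s8, A) = AND(0, 0) = 0
s10 = OR(s7, s9) = OR(0, 0) = 0
So s9 = 0 and s10 = 0.

A=0 B=1 C=0 D=1 E=1 F=1 G=0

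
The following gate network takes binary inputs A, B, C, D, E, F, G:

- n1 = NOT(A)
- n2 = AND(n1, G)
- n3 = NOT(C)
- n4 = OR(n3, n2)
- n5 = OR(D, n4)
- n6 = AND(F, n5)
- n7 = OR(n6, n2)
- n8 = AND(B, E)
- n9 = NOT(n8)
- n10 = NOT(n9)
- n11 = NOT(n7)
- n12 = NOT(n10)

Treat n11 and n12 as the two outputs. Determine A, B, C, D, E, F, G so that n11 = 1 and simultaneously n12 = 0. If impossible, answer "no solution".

Check with A=1, B=1, C=1, D=1, E=1, F=0, G=0:
n1 = NOT(A) = NOT 1 = 0
n2 = AND(n1, G) = AND(0, 0) = 0
n3 = NOT(C) = NOT 1 = 0
n4 = OR(n3, n2) = OR(0, 0) = 0
n5 = OR(D, n4) = OR(1, 0) = 1
n6 = AND(F, n5) = AND(0, 1) = 0
n7 = OR(n6, n2) = OR(0, 0) = 0
n8 = AND(B, E) = AND(1, 1) = 1
n9 = NOT(n8) = NOT 1 = 0
n10 = NOT(n9) = NOT 0 = 1
n11 = NOT(n7) = NOT 0 = 1
n12 = NOT(n10) = NOT 1 = 0
So n11 = 1 and n12 = 0.

A=1, B=1, C=1, D=1, E=1, F=0, G=0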